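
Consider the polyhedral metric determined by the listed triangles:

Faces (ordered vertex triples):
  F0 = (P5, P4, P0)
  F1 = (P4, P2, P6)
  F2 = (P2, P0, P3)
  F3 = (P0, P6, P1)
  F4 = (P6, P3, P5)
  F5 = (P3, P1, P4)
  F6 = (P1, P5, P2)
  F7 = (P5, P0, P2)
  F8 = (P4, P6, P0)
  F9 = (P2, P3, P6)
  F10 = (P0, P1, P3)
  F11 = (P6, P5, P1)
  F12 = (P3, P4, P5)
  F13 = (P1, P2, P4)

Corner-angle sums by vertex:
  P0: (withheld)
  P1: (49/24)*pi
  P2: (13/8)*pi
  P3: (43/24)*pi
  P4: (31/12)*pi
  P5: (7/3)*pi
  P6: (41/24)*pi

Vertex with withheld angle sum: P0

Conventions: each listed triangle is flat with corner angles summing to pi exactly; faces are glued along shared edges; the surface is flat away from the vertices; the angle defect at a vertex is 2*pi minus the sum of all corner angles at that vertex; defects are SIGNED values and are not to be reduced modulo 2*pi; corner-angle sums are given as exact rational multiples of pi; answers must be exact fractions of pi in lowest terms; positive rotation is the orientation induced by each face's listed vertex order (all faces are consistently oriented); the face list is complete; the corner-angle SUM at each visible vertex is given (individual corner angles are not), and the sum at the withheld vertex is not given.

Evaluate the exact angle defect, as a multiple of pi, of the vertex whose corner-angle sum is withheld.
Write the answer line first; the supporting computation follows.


Answer: defect(P0) = pi/12

V = 7, E = 21, F = 14; chi = V - E + F = 0
Gauss-Bonnet: total defect = 2*pi*chi = 0; visible defects sum to -pi/12


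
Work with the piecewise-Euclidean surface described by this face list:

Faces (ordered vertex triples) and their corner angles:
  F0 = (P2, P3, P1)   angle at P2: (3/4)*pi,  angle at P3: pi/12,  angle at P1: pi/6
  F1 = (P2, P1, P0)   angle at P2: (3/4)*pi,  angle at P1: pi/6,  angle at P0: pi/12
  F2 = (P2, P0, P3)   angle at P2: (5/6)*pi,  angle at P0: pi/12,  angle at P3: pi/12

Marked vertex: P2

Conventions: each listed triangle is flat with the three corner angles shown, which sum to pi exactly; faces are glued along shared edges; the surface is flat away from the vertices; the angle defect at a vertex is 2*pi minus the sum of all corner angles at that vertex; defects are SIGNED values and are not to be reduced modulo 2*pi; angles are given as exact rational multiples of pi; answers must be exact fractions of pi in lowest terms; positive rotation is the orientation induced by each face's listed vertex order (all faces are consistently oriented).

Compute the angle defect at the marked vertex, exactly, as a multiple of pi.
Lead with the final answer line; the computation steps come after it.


Answer: defect(P2) = -pi/3

Sum of corner angles at P2: (7/3)*pi
defect = 2*pi - (7/3)*pi


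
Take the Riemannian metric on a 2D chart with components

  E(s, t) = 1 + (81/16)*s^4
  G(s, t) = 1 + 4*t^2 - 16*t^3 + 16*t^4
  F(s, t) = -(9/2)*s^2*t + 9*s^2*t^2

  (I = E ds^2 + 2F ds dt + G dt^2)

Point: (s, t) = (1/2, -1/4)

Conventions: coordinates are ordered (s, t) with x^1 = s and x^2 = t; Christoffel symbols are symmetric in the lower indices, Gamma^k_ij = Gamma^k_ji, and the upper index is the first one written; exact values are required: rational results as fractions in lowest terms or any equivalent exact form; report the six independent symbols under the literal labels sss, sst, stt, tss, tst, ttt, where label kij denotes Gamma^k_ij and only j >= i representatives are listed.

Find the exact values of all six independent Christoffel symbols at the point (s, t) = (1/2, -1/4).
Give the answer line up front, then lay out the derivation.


Answer: Gamma_sss = 324/481, Gamma_sst = 0, Gamma_stt = -576/481, Gamma_tss = 432/481, Gamma_tst = 0, Gamma_ttt = -768/481

E = 337/256, F = 27/64, G = 25/16 at the point
E_s = 81/32, E_t = 0, F_s = 27/16, F_t = -9/4, G_s = 0, G_t = -6
EG - F^2 = 481/256;  g^inv = (256/481) * [[25/16, -27/64], [-27/64, 337/256]]
first-kind symbols [ij,l] = (1/2)(d_i g_jl + d_j g_il - d_l g_ij): [ss,s] = E_s/2 = 81/64, [ss,t] = F_s - E_t/2 = 27/16, [st,s] = E_t/2 = 0, [st,t] = G_s/2 = 0, [tt,s] = F_t - G_s/2 = -9/4, [tt,t] = G_t/2 = -3
Gamma^s_ij = (G*[ij,s] - F*[ij,t])/(EG - F^2), Gamma^t_ij = (E*[ij,t] - F*[ij,s])/(EG - F^2)


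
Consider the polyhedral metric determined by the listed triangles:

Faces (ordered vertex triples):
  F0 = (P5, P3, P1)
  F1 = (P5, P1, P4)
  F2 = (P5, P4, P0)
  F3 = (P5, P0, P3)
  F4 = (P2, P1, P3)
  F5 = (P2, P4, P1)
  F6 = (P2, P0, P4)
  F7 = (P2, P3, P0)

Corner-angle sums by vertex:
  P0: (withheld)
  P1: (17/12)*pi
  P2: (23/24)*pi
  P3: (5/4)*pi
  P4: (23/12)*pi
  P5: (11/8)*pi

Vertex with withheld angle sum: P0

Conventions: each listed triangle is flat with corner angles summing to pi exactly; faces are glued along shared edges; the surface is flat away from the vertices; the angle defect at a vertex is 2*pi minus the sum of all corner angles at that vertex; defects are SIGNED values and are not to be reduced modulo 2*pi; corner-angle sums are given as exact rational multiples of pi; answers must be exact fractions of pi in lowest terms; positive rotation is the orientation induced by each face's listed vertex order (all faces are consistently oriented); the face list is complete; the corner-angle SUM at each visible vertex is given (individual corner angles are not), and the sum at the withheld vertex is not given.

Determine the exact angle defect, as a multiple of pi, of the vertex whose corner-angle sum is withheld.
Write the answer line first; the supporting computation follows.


Answer: defect(P0) = (11/12)*pi

V = 6, E = 12, F = 8; chi = V - E + F = 2
Gauss-Bonnet: total defect = 2*pi*chi = 4*pi; visible defects sum to (37/12)*pi


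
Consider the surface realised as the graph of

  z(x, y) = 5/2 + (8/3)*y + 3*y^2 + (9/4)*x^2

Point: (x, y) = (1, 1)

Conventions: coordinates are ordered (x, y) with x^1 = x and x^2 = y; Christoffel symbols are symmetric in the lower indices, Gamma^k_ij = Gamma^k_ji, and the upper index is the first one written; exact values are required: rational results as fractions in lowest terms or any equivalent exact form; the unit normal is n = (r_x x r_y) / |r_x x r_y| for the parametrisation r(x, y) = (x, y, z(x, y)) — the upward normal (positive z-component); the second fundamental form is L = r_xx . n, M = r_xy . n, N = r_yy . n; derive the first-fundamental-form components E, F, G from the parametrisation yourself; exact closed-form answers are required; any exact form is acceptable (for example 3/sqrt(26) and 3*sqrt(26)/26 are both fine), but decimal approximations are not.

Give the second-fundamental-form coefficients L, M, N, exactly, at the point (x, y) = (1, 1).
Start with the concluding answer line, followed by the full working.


Answer: L = 27*sqrt(3469)/3469, M = 0, N = 36*sqrt(3469)/3469

z_x = 9/2, z_y = 26/3, z_xx = 9/2, z_xy = 0, z_yy = 6
E = 85/4, F = 39, G = 685/9; answer radicand W^2 = 3469/36
unnormalised second-form numerators: l = 9/2, m = 0, n = 6; L = l/sqrt(3469/36), and similarly M = m/sqrt(W^2), N = n/sqrt(W^2)


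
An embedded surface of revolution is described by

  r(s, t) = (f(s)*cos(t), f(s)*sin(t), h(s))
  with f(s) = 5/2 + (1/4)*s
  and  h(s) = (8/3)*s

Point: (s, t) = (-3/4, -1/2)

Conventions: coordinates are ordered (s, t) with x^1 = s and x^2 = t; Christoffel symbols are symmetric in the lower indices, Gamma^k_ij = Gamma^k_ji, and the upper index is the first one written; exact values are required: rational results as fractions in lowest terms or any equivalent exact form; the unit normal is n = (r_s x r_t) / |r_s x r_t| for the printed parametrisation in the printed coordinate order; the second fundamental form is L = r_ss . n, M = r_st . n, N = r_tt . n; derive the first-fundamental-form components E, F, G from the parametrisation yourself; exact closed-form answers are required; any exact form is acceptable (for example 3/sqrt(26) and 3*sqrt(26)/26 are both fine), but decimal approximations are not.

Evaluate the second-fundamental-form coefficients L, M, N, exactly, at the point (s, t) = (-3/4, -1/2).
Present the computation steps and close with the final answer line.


f = 37/16, f' = 1/4, f'' = 0, h' = 8/3, h'' = 0
E = 1033/144, F = 0, G = 1369/256; answer radicand W^2 = 1033/144
unnormalised second-form numerators: l = 0, m = 0, n = 37/6; L = l/sqrt(1033/144), and similarly M = m/sqrt(W^2), N = n/sqrt(W^2)

Answer: L = 0, M = 0, N = 74*sqrt(1033)/1033


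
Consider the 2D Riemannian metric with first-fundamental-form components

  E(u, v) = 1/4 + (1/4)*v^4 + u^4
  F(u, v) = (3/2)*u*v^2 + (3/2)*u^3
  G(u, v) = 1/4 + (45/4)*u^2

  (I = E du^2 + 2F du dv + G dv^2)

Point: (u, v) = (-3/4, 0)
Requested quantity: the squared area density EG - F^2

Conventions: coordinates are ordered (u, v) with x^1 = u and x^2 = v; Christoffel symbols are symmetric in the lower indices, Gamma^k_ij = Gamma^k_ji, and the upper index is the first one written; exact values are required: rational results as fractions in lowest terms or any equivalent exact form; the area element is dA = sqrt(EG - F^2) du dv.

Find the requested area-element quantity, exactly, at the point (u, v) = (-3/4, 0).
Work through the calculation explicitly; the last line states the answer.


E = 145/256, F = -81/128, G = 421/64; EG - F^2 = 13621/4096

Answer: EG - F^2 = 13621/4096


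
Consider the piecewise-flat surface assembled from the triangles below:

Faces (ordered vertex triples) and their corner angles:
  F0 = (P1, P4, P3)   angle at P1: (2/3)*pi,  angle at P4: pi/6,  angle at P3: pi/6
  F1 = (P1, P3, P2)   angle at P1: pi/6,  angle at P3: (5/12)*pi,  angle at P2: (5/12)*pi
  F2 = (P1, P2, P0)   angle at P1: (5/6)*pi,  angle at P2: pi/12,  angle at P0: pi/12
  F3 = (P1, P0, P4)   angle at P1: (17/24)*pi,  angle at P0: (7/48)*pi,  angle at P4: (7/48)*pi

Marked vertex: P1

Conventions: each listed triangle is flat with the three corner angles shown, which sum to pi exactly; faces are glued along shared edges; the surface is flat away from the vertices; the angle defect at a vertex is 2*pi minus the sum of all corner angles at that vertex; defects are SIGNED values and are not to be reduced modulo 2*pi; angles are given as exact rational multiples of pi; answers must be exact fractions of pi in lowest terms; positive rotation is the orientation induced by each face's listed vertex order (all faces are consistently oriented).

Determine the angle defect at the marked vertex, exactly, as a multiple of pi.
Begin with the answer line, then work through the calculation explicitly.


Answer: defect(P1) = (-3/8)*pi

Sum of corner angles at P1: (19/8)*pi
defect = 2*pi - (19/8)*pi


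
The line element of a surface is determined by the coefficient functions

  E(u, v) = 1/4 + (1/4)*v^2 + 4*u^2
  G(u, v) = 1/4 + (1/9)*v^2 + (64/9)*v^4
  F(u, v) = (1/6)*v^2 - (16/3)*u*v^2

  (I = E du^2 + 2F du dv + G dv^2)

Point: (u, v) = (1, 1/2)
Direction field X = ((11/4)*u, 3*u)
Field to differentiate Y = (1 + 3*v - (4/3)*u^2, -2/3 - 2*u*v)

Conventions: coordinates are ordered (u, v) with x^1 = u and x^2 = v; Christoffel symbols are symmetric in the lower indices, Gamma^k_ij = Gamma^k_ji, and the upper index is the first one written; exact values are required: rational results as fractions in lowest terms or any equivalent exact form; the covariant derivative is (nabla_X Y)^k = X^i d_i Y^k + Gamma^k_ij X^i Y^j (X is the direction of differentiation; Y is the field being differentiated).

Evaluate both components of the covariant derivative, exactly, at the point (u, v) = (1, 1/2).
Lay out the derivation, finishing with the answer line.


E = 69/16, F = -31/24, G = 13/18 at the point
E_u = 8, E_v = 1/4, F_u = -4/3, F_v = -31/6, G_u = 0, G_v = 11/3
EG - F^2 = 833/576;  g^inv = (576/833) * [[13/18, 31/24], [31/24, 69/16]]
first-kind symbols [ij,l] = (1/2)(d_i g_jl + d_j g_il - d_l g_ij): [uu,u] = E_u/2 = 4, [uu,v] = F_u - E_v/2 = -35/24, [uv,u] = E_v/2 = 1/8, [uv,v] = G_u/2 = 0, [vv,u] = F_v - G_u/2 = -31/6, [vv,v] = G_v/2 = 11/6
Gamma^u_ij = (G*[ij,u] - F*[ij,v])/(EG - F^2), Gamma^v_ij = (E*[ij,v] - F*[ij,u])/(EG - F^2)
Gamma_uuu = 579/833, Gamma_uuv = 52/833, Gamma_uvv = -2356/2499, Gamma_vuu = -1293/1666, Gamma_vuv = 93/833, Gamma_vvv = 710/833
X = (11/4, 3), Y = (7/6, -5/3) at the point

Answer: (nabla_X Y)^u = 170791/19992, (nabla_X Y)^v = -208219/13328


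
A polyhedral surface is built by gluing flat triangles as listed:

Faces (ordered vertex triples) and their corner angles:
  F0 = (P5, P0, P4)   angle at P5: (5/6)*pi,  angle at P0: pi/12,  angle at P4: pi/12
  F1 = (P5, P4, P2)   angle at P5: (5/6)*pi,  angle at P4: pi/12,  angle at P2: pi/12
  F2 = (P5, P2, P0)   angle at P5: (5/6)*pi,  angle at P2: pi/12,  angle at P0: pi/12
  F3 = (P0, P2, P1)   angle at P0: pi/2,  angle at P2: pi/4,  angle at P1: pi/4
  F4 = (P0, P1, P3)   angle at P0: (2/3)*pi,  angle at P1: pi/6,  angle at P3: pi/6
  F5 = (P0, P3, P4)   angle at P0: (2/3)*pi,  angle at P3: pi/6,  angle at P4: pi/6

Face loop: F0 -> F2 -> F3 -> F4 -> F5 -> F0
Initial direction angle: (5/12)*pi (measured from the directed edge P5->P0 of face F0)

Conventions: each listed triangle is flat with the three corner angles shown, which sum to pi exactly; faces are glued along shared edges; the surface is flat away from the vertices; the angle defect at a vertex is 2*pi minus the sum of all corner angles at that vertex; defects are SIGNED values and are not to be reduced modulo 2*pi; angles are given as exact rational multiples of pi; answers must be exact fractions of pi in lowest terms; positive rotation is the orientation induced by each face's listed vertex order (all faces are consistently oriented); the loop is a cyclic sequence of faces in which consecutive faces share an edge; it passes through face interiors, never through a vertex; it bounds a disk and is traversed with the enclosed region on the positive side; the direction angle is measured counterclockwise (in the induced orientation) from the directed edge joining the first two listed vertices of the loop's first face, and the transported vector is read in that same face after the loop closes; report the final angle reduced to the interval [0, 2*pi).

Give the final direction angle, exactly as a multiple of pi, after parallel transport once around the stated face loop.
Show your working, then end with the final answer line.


enclosed vertex P0: corner angles sum to 2*pi, defect = 2*pi - 2*pi = 0
the final direction is the initial angle plus the enclosed defects, taken mod 2*pi in the induced orientation
final angle = (5/12)*pi + 0 = (5/12)*pi (mod 2*pi)

Answer: final direction angle = (5/12)*pi


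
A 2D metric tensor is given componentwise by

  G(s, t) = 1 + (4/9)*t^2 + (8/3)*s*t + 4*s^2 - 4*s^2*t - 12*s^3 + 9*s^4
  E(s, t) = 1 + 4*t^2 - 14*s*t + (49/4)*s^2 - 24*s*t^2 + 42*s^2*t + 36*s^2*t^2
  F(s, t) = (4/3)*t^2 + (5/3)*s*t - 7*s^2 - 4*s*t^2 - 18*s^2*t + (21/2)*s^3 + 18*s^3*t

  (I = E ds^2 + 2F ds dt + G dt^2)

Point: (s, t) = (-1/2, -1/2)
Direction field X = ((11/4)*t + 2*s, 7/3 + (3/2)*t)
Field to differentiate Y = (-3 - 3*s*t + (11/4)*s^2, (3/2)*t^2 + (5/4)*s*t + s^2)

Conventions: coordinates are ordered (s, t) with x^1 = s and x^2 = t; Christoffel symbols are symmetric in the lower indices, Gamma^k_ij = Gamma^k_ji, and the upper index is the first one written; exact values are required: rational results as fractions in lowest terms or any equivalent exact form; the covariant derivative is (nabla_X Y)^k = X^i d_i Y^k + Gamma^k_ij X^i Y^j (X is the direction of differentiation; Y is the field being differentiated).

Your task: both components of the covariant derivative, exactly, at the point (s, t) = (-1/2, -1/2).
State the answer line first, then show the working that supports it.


Answer: (nabla_X Y)^s = 553527/54400, (nabla_X Y)^t = 90839/6528

E = 25/16, F = 25/16, G = 769/144 at the point
E_s = 3/4, E_t = -15/2, F_s = -65/24, F_t = -131/12, G_s = -125/6, G_t = -25/9
EG - F^2 = 425/72;  g^inv = (72/425) * [[769/144, -25/16], [-25/16, 25/16]]
first-kind symbols [ij,l] = (1/2)(d_i g_jl + d_j g_il - d_l g_ij): [ss,s] = E_s/2 = 3/8, [ss,t] = F_s - E_t/2 = 25/24, [st,s] = E_t/2 = -15/4, [st,t] = G_s/2 = -125/12, [tt,s] = F_t - G_s/2 = -1/2, [tt,t] = G_t/2 = -25/18
Gamma^s_ij = (G*[ij,s] - F*[ij,t])/(EG - F^2), Gamma^t_ij = (E*[ij,t] - F*[ij,s])/(EG - F^2)
Gamma_sss = 27/425, Gamma_sst = -54/85, Gamma_stt = -36/425, Gamma_tss = 3/17, Gamma_tst = -30/17, Gamma_ttt = -4/17
X = (-19/8, 19/12), Y = (-49/16, 15/16) at the point


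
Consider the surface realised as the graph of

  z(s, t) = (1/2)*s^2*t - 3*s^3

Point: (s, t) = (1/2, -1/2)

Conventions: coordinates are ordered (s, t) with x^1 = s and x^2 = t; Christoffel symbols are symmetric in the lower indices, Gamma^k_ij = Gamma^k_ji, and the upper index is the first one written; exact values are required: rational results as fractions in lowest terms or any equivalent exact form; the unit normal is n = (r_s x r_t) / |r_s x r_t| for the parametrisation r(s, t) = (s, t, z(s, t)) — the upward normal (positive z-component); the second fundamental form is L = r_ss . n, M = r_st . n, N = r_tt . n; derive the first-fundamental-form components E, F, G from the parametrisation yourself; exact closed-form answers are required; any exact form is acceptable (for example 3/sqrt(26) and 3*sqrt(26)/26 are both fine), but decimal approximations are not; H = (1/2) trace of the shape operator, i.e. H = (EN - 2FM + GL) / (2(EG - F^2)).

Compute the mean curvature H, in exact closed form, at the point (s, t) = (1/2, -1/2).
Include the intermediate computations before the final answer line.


z_s = -5/2, z_t = 1/8, z_ss = -19/2, z_st = 1/2, z_tt = 0
E = 29/4, F = -5/16, G = 65/64; answer radicand W^2 = 465/64
unnormalised second-form numerators: l = -19/2, m = 1/2, n = 0; L = l/sqrt(465/64), and similarly M = m/sqrt(W^2), N = n/sqrt(W^2)
H = (E*n - 2*F*m + G*l) / (2*(EG - F^2)*sqrt(W^2)); E*n - 2*F*m + G*l = -1195/128, EG - F^2 = 465/64, so H = (-239/372)/sqrt(465/64)

Answer: H = -478*sqrt(465)/43245


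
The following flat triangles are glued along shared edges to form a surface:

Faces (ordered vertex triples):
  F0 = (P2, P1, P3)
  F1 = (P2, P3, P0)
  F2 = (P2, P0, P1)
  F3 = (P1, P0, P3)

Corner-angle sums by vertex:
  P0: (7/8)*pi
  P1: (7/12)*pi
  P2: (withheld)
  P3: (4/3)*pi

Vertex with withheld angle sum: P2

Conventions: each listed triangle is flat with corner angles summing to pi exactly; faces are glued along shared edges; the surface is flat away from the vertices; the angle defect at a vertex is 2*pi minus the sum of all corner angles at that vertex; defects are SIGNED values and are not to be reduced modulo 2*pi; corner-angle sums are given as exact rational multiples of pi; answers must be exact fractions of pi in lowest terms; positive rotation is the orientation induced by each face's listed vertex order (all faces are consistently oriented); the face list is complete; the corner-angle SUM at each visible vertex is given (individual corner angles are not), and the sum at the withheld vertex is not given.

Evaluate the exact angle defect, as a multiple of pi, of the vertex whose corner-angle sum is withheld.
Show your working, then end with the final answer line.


V = 4, E = 6, F = 4; chi = V - E + F = 2
Gauss-Bonnet: total defect = 2*pi*chi = 4*pi; visible defects sum to (77/24)*pi

Answer: defect(P2) = (19/24)*pi


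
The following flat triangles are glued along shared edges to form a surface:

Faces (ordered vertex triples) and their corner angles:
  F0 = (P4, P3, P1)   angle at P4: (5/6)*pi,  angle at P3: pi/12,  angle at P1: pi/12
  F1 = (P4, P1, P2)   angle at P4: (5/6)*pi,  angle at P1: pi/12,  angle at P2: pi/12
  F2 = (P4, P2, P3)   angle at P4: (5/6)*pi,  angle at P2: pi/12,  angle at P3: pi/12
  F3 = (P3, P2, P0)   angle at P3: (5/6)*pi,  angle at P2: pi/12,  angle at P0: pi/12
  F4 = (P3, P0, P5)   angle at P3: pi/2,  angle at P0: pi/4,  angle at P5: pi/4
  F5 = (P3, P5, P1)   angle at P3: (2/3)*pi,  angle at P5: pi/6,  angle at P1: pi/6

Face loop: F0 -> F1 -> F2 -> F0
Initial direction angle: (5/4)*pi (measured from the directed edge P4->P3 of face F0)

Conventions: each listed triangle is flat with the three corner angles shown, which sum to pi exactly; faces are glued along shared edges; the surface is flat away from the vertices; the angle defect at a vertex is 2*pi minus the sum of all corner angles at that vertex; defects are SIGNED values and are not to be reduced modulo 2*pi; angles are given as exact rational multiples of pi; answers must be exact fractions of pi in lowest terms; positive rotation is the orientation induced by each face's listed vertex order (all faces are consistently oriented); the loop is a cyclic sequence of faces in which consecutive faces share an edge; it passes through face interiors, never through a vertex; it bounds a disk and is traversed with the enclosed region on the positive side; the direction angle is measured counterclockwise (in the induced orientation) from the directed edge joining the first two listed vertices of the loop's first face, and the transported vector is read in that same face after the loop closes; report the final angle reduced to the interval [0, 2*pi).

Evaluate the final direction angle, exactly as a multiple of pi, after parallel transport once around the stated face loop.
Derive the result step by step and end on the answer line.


enclosed vertex P4: corner angles sum to (5/2)*pi, defect = 2*pi - (5/2)*pi = -pi/2
adding the enclosed defects to the starting angle (mod 2*pi, induced orientation) gives the holonomy
final angle = (5/4)*pi - pi/2 = (3/4)*pi (mod 2*pi)

Answer: final direction angle = (3/4)*pi


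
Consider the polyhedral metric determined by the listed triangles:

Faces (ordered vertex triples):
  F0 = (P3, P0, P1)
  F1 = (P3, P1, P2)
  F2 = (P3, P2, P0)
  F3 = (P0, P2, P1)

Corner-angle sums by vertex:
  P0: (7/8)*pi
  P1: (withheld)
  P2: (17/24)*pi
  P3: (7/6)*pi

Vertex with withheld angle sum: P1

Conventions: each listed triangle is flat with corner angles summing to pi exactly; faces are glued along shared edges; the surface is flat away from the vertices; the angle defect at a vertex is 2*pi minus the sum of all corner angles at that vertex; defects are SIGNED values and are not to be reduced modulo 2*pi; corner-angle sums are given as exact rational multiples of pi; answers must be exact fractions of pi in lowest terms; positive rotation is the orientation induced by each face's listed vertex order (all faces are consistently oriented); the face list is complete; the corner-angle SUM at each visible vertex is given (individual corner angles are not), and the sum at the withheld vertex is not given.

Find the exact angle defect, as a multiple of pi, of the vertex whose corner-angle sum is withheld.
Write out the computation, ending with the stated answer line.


V = 4, E = 6, F = 4; chi = V - E + F = 2
Gauss-Bonnet: total defect = 2*pi*chi = 4*pi; visible defects sum to (13/4)*pi

Answer: defect(P1) = (3/4)*pi


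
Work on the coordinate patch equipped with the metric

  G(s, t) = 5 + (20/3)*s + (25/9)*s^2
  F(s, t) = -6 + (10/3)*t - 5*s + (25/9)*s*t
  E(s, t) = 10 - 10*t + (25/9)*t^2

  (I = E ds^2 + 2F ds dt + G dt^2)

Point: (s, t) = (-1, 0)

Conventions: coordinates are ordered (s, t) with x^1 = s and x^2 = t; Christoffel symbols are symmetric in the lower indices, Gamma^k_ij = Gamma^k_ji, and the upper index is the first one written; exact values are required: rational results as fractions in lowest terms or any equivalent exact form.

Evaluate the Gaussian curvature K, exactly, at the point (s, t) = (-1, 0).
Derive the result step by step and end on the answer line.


E = 10, F = -1, G = 10/9, EG - F^2 = 91/9 at the point
E_s = 0, E_t = -10, F_s = -5, F_t = 5/9, G_s = 10/9, G_t = 0
E_tt = 50/9, F_st = 25/9, G_ss = 50/9
Evaluate Brioschi's two determinant matrices M1, M2 and divide by (EG - F^2)^2.
M1 = [[-E_tt/2 + F_st - G_ss/2, E_s/2, F_s - E_t/2], [F_t - G_s/2, E, F], [G_t/2, F, G]] = [[-25/9, 0, 0], [0, 10, -1], [0, -1, 10/9]]; det M1 = -2275/81
M2 = [[0, E_t/2, G_s/2], [E_t/2, E, F], [G_s/2, F, G]] = [[0, -5, 5/9], [-5, 10, -1], [5/9, -1, 10/9]]; det M2 = -2050/81
det M1 - det M2 = -25/9; K = -25/9 / (91/9)^2 = -225/8281

Answer: K = -225/8281


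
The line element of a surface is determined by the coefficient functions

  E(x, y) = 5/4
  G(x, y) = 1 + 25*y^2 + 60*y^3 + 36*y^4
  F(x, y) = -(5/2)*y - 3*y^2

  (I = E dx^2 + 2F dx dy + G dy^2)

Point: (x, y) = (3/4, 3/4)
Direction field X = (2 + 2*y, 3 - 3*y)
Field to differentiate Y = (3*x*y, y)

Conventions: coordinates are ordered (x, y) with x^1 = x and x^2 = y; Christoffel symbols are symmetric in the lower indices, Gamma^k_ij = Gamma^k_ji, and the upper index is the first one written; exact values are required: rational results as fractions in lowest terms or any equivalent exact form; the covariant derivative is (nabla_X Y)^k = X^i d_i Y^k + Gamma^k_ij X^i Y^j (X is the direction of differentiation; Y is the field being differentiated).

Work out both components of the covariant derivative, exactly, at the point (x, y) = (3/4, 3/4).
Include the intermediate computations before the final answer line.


E = 5/4, F = -57/16, G = 3313/64 at the point
E_x = 0, E_y = 0, F_x = 0, F_y = -7, G_x = 0, G_y = 399/2
EG - F^2 = 3329/64;  g^inv = (64/3329) * [[3313/64, 57/16], [57/16, 5/4]]
first-kind symbols [ij,l] = (1/2)(d_i g_jl + d_j g_il - d_l g_ij): [xx,x] = E_x/2 = 0, [xx,y] = F_x - E_y/2 = 0, [xy,x] = E_y/2 = 0, [xy,y] = G_x/2 = 0, [yy,x] = F_y - G_x/2 = -7, [yy,y] = G_y/2 = 399/4
Gamma^x_ij = (G*[ij,x] - F*[ij,y])/(EG - F^2), Gamma^y_ij = (E*[ij,y] - F*[ij,x])/(EG - F^2)
Gamma_xxx = 0, Gamma_xxy = 0, Gamma_xyy = -448/3329, Gamma_yxx = 0, Gamma_yxy = 0, Gamma_yyy = 6384/3329
X = (7/2, 3/4), Y = (27/16, 3/4) at the point

Answer: (nabla_X Y)^x = 505305/53264, (nabla_X Y)^y = 24351/13316


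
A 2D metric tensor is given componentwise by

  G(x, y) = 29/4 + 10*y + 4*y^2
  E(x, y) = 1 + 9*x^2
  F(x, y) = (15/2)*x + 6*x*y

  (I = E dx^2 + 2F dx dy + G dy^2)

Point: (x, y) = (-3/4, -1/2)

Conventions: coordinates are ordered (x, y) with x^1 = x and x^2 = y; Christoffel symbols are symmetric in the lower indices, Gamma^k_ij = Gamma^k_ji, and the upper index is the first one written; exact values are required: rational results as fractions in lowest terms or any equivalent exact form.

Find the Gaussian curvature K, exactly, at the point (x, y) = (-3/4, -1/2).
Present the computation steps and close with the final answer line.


E = 97/16, F = -27/8, G = 13/4, EG - F^2 = 133/16 at the point
E_x = -27/2, E_y = 0, F_x = 9/2, F_y = -9/2, G_x = 0, G_y = 6
E_yy = 0, F_xy = 6, G_xx = 0
Compute both Brioschi determinants and normalise by (EG - F^2)^2.
M1 = [[-E_yy/2 + F_xy - G_xx/2, E_x/2, F_x - E_y/2], [F_y - G_x/2, E, F], [G_y/2, F, G]] = [[6, -27/4, 9/2], [-9/2, 97/16, -27/8], [3, -27/8, 13/4]]; det M1 = 6
M2 = [[0, E_y/2, G_x/2], [E_y/2, E, F], [G_x/2, F, G]] = [[0, 0, 0], [0, 97/16, -27/8], [0, -27/8, 13/4]]; det M2 = 0
det M1 - det M2 = 6; K = 6 / (133/16)^2 = 1536/17689

Answer: K = 1536/17689


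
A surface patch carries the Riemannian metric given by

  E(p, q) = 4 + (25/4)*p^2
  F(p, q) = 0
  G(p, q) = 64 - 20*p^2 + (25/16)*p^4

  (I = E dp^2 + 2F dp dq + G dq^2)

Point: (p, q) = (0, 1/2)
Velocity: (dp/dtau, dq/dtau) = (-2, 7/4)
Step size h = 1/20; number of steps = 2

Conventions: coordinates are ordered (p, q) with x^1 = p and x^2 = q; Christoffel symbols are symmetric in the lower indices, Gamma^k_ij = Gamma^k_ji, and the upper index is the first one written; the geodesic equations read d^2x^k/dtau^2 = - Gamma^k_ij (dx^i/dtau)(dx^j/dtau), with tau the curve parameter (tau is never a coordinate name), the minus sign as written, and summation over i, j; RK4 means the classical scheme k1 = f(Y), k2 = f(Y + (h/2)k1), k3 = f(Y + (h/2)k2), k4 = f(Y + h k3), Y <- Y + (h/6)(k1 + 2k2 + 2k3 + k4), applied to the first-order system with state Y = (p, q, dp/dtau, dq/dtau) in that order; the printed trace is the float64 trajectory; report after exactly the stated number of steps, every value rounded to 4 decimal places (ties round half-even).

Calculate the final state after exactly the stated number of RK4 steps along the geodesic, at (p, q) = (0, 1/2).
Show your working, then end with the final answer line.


f(Y) = (dp/dtau, dq/dtau, -Gamma^p_ij Y'^i Y'^j, -Gamma^q_ij Y'^i Y'^j) with the Gammas evaluated at the stage position; h = 0.050000; intermediate values shown to 6 dp
step 0: p = 0.0000, q = 0.5000, dp/dtau = -2.0000, dq/dtau = 1.7500
step 1:
  k1: at (p, q) = (0.000000, 0.500000), (dp/dtau, dq/dtau) = (-2.000000, 1.750000); Gamma_ppp = 0.000000, Gamma_ppq = 0.000000, Gamma_pqq = 0.000000, Gamma_qpp = 0.000000, Gamma_qpq = 0.000000, Gamma_qqq = 0.000000; k1 = (-2.000000, 1.750000, 0.000000, 0.000000)
  k2: at (p, q) = (-0.050000, 0.543750), (dp/dtau, dq/dtau) = (-2.000000, 1.750000); Gamma_ppp = -0.077821, Gamma_ppq = 0.000000, Gamma_pqq = -0.248930, Gamma_qpp = 0.000000, Gamma_qpq = 0.015631, Gamma_qqq = 0.000000; k2 = (-2.000000, 1.750000, 1.073632, 0.109418)
  k3: at (p, q) = (-0.050000, 0.543750), (dp/dtau, dq/dtau) = (-1.973159, 1.752735); Gamma_ppp = -0.077821, Gamma_ppq = 0.000000, Gamma_pqq = -0.248930, Gamma_qpp = 0.000000, Gamma_qpq = 0.015631, Gamma_qqq = 0.000000; k3 = (-1.973159, 1.752735, 1.067718, 0.108118)
  k4: at (p, q) = (-0.098658, 0.587637), (dp/dtau, dq/dtau) = (-1.946614, 1.755406); Gamma_ppp = -0.151844, Gamma_ppq = 0.000000, Gamma_pqq = -0.485161, Gamma_qpp = 0.000000, Gamma_qpq = 0.030878, Gamma_qqq = 0.000000; k4 = (-1.946614, 1.755406, 2.070382, 0.211023)
  Y <- Y + (h/6)(k1 + 2k2 + 2k3 + k4): p = -0.0991, q = 0.5876, dp/dtau = -1.9471, dq/dtau = 1.7554
step 2:
  k1: at (p, q) = (-0.099108, 0.587591), (dp/dtau, dq/dtau) = (-1.947058, 1.755384); Gamma_ppp = -0.152515, Gamma_ppq = 0.000000, Gamma_pqq = -0.487300, Gamma_qpp = 0.000000, Gamma_qpq = 0.031019, Gamma_qqq = 0.000000; k1 = (-1.947058, 1.755384, 2.079742, 0.212034)
  k2: at (p, q) = (-0.147784, 0.631475), (dp/dtau, dq/dtau) = (-1.895064, 1.760685); Gamma_ppp = -0.223293, Gamma_ppq = 0.000000, Gamma_pqq = -0.712099, Gamma_qpp = 0.000000, Gamma_qpq = 0.046341, Gamma_qqq = 0.000000; k2 = (-1.895064, 1.760685, 3.009419, 0.309242)
  k3: at (p, q) = (-0.146484, 0.631608), (dp/dtau, dq/dtau) = (-1.871822, 1.763115); Gamma_ppp = -0.221457, Gamma_ppq = 0.000000, Gamma_pqq = -0.706286, Gamma_qpp = 0.000000, Gamma_qpq = 0.045930, Gamma_qqq = 0.000000; k3 = (-1.871822, 1.763115, 2.971466, 0.303162)
  k4: at (p, q) = (-0.192699, 0.675746), (dp/dtau, dq/dtau) = (-1.798484, 1.770542); Gamma_ppp = -0.284581, Gamma_ppq = 0.000000, Gamma_pqq = -0.905374, Gamma_qpp = 0.000000, Gamma_qpq = 0.060570, Gamma_qqq = 0.000000; k4 = (-1.798484, 1.770542, 3.758674, 0.385744)
  Y <- Y + (h/6)(k1 + 2k2 + 2k3 + k4): p = -0.1931, q = 0.6757, dp/dtau = -1.7987, dq/dtau = 1.7706

Answer: p = -0.1931, q = 0.6757, dp/dtau = -1.7987, dq/dtau = 1.7706


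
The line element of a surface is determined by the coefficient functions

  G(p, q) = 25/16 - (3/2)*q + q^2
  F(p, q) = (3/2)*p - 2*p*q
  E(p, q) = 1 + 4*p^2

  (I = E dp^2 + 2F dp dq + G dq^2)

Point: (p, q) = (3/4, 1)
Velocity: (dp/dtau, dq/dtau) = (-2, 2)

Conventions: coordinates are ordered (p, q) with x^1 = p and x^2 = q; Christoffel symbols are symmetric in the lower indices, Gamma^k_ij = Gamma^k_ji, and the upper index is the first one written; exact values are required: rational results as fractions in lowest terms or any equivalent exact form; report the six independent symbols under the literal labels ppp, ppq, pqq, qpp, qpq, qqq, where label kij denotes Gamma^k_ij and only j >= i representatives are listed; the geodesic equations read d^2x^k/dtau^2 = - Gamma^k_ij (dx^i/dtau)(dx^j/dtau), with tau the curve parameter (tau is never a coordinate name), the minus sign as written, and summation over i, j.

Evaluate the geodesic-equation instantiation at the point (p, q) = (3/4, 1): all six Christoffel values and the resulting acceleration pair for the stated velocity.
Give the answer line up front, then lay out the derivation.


Answer: Gamma_ppp = 48/53, Gamma_ppq = 0, Gamma_pqq = -24/53, Gamma_qpp = -8/53, Gamma_qpq = 0, Gamma_qqq = 4/53; accelerations (d^2p/dtau^2, d^2q/dtau^2) = (-96/53, 16/53)

E = 13/4, F = -3/8, G = 17/16 at the point
E_p = 6, E_q = 0, F_p = -1/2, F_q = -3/2, G_p = 0, G_q = 1/2
EG - F^2 = 53/16;  g^inv = (16/53) * [[17/16, 3/8], [3/8, 13/4]]
first-kind symbols [ij,l] = (1/2)(d_i g_jl + d_j g_il - d_l g_ij): [pp,p] = E_p/2 = 3, [pp,q] = F_p - E_q/2 = -1/2, [pq,p] = E_q/2 = 0, [pq,q] = G_p/2 = 0, [qq,p] = F_q - G_p/2 = -3/2, [qq,q] = G_q/2 = 1/4
Gamma^p_ij = (G*[ij,p] - F*[ij,q])/(EG - F^2), Gamma^q_ij = (E*[ij,q] - F*[ij,p])/(EG - F^2)
Gamma_ppp = 48/53, Gamma_ppq = 0, Gamma_pqq = -24/53, Gamma_qpp = -8/53, Gamma_qpq = 0, Gamma_qqq = 4/53
d^2p/dtau^2 = -(Gamma_ppp*(-2)^2 + 2*Gamma_ppq*(-2)*(2) + Gamma_pqq*(2)^2) = -96/53
d^2q/dtau^2 = -(Gamma_qpp*(-2)^2 + 2*Gamma_qpq*(-2)*(2) + Gamma_qqq*(2)^2) = 16/53


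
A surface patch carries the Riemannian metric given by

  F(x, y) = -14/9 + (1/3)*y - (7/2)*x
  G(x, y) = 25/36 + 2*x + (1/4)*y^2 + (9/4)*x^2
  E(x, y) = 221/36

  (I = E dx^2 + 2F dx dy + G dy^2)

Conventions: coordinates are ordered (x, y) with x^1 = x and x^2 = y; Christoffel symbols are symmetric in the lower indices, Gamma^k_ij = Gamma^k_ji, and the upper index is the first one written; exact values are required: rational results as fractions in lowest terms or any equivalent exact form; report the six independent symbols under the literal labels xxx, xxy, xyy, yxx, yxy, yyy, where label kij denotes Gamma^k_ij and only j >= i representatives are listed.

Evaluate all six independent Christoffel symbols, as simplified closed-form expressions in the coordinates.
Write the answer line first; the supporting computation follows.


Answer: Gamma_xxx = (-15876*x + 1512*y - 7056)/(2025*x^2 + 3024*x*y + 1800*x + 1845*y^2 + 1344*y + 2389), Gamma_xxy = (10206*x^2 - 972*x*y + 9072*x - 432*y + 2016)/(2025*x^2 + 3024*x*y + 1800*x + 1845*y^2 + 1344*y + 2389), Gamma_xyy = (-6561*x^3 - 7776*x^2 - 729*x*y^2 + 1134*x*y - 3753*x - 324*y^2 + 504*y - 600)/(2025*x^2 + 3024*x*y + 1800*x + 1845*y^2 + 1344*y + 2389), Gamma_yxx = -27846/(2025*x^2 + 3024*x*y + 1800*x + 1845*y^2 + 1344*y + 2389), Gamma_yxy = (17901*x + 7956)/(2025*x^2 + 3024*x*y + 1800*x + 1845*y^2 + 1344*y + 2389), Gamma_yyy = (-10206*x^2 + 972*x*y - 7560*x + 2277*y - 1344)/(2025*x^2 + 3024*x*y + 1800*x + 1845*y^2 + 1344*y + 2389)

E = 221/36; F = -14/9 + (1/3)*y - (7/2)*x; G = 25/36 + 2*x + (1/4)*y^2 + (9/4)*x^2
Gamma^k_ij = (1/2) g^{kl} (d_i g_jl + d_j g_il - d_l g_ij), with g^inv = (1/(EG-F^2)) [[G, -F], [-F, E]]
first partials: E_x = 0, E_y = 0, F_x = -7/2, F_y = 1/3, G_x = 2 + (9/2)*x, G_y = (1/2)*y
D = EG - F^2 = 2389/1296 + (28/27)*y + (25/18)*x + (205/144)*y^2 + (7/3)*x*y + (25/16)*x^2
expanded: Gamma^x_xx = (G E_x - 2F F_x + F E_y)/(2D), Gamma^x_xy = (G E_y - F G_x)/(2D), Gamma^x_yy = (2G F_y - G G_x - F G_y)/(2D), Gamma^y_xx = (2E F_x - E E_y - F E_x)/(2D), Gamma^y_xy = (E G_x - F E_y)/(2D), Gamma^y_yy = (E G_y - 2F F_y + F G_x)/(2D); substitute and cancel common factors


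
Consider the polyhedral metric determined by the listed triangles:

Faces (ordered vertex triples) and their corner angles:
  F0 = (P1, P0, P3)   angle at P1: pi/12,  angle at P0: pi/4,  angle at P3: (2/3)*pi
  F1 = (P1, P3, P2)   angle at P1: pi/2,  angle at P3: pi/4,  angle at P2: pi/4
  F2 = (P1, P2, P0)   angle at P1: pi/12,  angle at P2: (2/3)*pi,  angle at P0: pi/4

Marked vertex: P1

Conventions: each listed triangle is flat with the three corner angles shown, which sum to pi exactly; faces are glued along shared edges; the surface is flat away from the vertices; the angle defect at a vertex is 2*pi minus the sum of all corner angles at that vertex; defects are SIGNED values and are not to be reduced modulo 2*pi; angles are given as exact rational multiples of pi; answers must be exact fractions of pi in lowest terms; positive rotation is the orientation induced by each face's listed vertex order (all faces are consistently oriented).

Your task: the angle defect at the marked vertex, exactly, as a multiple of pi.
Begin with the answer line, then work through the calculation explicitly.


Answer: defect(P1) = (4/3)*pi

Sum of corner angles at P1: (2/3)*pi
defect = 2*pi - (2/3)*pi


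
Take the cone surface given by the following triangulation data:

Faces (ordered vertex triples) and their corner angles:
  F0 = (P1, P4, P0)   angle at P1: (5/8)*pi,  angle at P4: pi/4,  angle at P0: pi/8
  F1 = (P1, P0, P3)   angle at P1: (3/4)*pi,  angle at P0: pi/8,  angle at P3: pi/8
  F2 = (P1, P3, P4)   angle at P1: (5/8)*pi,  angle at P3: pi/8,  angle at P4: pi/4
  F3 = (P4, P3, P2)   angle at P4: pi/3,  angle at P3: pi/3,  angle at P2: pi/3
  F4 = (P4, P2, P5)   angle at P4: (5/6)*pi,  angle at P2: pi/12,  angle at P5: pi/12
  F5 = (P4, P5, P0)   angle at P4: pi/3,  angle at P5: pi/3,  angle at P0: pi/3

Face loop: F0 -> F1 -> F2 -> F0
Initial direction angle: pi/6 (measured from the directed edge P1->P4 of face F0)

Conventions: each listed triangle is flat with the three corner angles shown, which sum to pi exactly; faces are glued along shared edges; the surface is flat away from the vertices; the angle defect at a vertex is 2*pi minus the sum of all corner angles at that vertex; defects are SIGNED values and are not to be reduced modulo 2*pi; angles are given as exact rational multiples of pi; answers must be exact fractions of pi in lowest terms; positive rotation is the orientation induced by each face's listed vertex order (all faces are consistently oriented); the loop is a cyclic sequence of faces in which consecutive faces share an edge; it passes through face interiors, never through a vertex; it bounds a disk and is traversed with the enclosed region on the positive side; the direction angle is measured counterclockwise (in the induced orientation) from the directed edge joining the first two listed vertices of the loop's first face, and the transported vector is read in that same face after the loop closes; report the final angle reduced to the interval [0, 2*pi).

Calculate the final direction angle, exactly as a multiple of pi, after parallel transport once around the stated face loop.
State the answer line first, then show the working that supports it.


Answer: final direction angle = pi/6

enclosed vertex P1: corner angles sum to 2*pi, defect = 2*pi - 2*pi = 0
the rotation equals the total enclosed defect, so the final angle is initial + defects (mod 2*pi)
final angle = pi/6 + 0 = pi/6 (mod 2*pi)


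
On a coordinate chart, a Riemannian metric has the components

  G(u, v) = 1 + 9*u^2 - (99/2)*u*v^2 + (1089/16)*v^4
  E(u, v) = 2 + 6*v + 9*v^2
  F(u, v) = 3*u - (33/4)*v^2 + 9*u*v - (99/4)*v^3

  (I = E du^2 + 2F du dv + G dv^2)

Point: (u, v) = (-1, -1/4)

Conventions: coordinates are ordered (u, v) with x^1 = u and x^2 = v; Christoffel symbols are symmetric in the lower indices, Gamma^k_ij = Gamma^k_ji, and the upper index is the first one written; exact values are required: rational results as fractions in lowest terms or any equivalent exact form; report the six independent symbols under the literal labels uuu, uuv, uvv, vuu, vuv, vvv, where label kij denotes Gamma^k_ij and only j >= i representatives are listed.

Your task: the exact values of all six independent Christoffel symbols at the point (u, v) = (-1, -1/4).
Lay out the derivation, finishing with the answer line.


E = 17/16, F = -225/256, G = 54721/4096 at the point
E_u = 0, E_v = 3/2, F_u = 3/4, F_v = -609/64, G_u = -675/32, G_v = -7425/256
EG - F^2 = 54977/4096;  g^inv = (4096/54977) * [[54721/4096, 225/256], [225/256, 17/16]]
first-kind symbols [ij,l] = (1/2)(d_i g_jl + d_j g_il - d_l g_ij): [uu,u] = E_u/2 = 0, [uu,v] = F_u - E_v/2 = 0, [uv,u] = E_v/2 = 3/4, [uv,v] = G_u/2 = -675/64, [vv,u] = F_v - G_u/2 = 33/32, [vv,v] = G_v/2 = -7425/512
Gamma^u_ij = (G*[ij,u] - F*[ij,v])/(EG - F^2), Gamma^v_ij = (E*[ij,v] - F*[ij,u])/(EG - F^2)

Answer: Gamma_uuu = 0, Gamma_uuv = 3072/54977, Gamma_uvv = 4224/54977, Gamma_vuu = 0, Gamma_vuv = -43200/54977, Gamma_vvv = -59400/54977


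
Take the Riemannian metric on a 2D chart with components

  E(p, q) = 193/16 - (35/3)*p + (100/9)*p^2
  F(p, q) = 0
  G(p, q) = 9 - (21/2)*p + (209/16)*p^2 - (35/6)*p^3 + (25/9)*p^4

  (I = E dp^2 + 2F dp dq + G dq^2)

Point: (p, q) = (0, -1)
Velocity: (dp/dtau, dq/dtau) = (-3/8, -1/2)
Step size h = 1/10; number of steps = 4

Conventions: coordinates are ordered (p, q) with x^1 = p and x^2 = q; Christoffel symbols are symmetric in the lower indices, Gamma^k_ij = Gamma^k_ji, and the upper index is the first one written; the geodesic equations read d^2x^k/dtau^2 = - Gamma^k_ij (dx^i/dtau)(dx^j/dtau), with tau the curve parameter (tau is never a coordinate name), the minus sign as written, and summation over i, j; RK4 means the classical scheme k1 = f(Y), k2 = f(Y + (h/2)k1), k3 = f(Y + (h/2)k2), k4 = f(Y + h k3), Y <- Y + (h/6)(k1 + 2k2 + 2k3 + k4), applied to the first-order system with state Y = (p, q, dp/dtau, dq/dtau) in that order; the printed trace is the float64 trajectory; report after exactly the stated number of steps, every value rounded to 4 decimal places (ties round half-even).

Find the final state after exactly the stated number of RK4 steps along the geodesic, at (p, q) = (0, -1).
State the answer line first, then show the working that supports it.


Answer: p = -0.1525, q = -1.1823, dp/dtau = -0.3853, dq/dtau = -0.4118

f(Y) = (dp/dtau, dq/dtau, -Gamma^p_ij Y'^i Y'^j, -Gamma^q_ij Y'^i Y'^j) with the Gammas evaluated at the stage position; h = 0.100000; intermediate values shown to 6 dp
step 0: p = 0.0000, q = -1.0000, dp/dtau = -0.3750, dq/dtau = -0.5000
step 1:
  k1: at (p, q) = (0.000000, -1.000000), (dp/dtau, dq/dtau) = (-0.375000, -0.500000); Gamma_ppp = -0.483592, Gamma_ppq = 0.000000, Gamma_pqq = 0.435233, Gamma_qpp = 0.000000, Gamma_qpq = -0.583333, Gamma_qqq = 0.000000; k1 = (-0.375000, -0.500000, -0.040803, 0.218750)
  k2: at (p, q) = (-0.018750, -1.025000), (dp/dtau, dq/dtau) = (-0.377040, -0.489063); Gamma_ppp = -0.491786, Gamma_ppq = 0.000000, Gamma_pqq = 0.447535, Gamma_qpp = 0.000000, Gamma_qpq = -0.597515, Gamma_qqq = 0.000000; k2 = (-0.377040, -0.489063, -0.037130, 0.220359)
  k3: at (p, q) = (-0.018852, -1.024453), (dp/dtau, dq/dtau) = (-0.376857, -0.488982); Gamma_ppp = -0.491829, Gamma_ppq = 0.000000, Gamma_pqq = 0.447601, Gamma_qpp = 0.000000, Gamma_qpq = -0.597590, Gamma_qqq = 0.000000; k3 = (-0.376857, -0.488982, -0.037173, 0.220243)
  k4: at (p, q) = (-0.037686, -1.048898), (dp/dtau, dq/dtau) = (-0.378717, -0.477976); Gamma_ppp = -0.499448, Gamma_ppq = 0.000000, Gamma_pqq = 0.459739, Gamma_qpp = 0.000000, Gamma_qpq = -0.611286, Gamma_qqq = 0.000000; k4 = (-0.378717, -0.477976, -0.033398, 0.221307)
  Y <- Y + (h/6)(k1 + 2k2 + 2k3 + k4): p = -0.0377, q = -1.0489, dp/dtau = -0.3787, dq/dtau = -0.4780
step 2:
  k1: at (p, q) = (-0.037692, -1.048901), (dp/dtau, dq/dtau) = (-0.378713, -0.477979); Gamma_ppp = -0.499450, Gamma_ppq = 0.000000, Gamma_pqq = 0.459743, Gamma_qpp = 0.000000, Gamma_qpq = -0.611290, Gamma_qqq = 0.000000; k1 = (-0.378713, -0.477979, -0.033402, 0.221308)
  k2: at (p, q) = (-0.056628, -1.072800), (dp/dtau, dq/dtau) = (-0.380384, -0.466914); Gamma_ppp = -0.506516, Gamma_ppq = 0.000000, Gamma_pqq = 0.471735, Gamma_qpp = 0.000000, Gamma_qpq = -0.624511, Gamma_qqq = 0.000000; k2 = (-0.380384, -0.466914, -0.029553, 0.221834)
  k3: at (p, q) = (-0.056711, -1.072247), (dp/dtau, dq/dtau) = (-0.380191, -0.466887); Gamma_ppp = -0.506546, Gamma_ppq = 0.000000, Gamma_pqq = 0.471787, Gamma_qpp = 0.000000, Gamma_qpq = -0.624568, Gamma_qqq = 0.000000; k3 = (-0.380191, -0.466887, -0.029623, 0.221730)
  k4: at (p, q) = (-0.075711, -1.095590), (dp/dtau, dq/dtau) = (-0.381676, -0.455806); Gamma_ppp = -0.513054, Gamma_ppq = 0.000000, Gamma_pqq = 0.483612, Gamma_qpp = 0.000000, Gamma_qpq = -0.637282, Gamma_qqq = 0.000000; k4 = (-0.381676, -0.455806, -0.025735, 0.221736)
  Y <- Y + (h/6)(k1 + 2k2 + 2k3 + k4): p = -0.0757, q = -1.0956, dp/dtau = -0.3817, dq/dtau = -0.4558
step 3:
  k1: at (p, q) = (-0.075717, -1.095591), (dp/dtau, dq/dtau) = (-0.381672, -0.455809); Gamma_ppp = -0.513056, Gamma_ppq = 0.000000, Gamma_pqq = 0.483616, Gamma_qpp = 0.000000, Gamma_qpq = -0.637286, Gamma_qqq = 0.000000; k1 = (-0.381672, -0.455809, -0.025739, 0.221737)
  k2: at (p, q) = (-0.094801, -1.118381), (dp/dtau, dq/dtau) = (-0.382959, -0.444723); Gamma_ppp = -0.519030, Gamma_ppq = 0.000000, Gamma_pqq = 0.495291, Gamma_qpp = 0.000000, Gamma_qpq = -0.649507, Gamma_qqq = 0.000000; k2 = (-0.382959, -0.444723, -0.021838, 0.221235)
  k3: at (p, q) = (-0.094865, -1.117827), (dp/dtau, dq/dtau) = (-0.382764, -0.444748); Gamma_ppp = -0.519049, Gamma_ppq = 0.000000, Gamma_pqq = 0.495330, Gamma_qpp = 0.000000, Gamma_qpq = -0.649547, Gamma_qqq = 0.000000; k3 = (-0.382764, -0.444748, -0.021932, 0.221149)
  k4: at (p, q) = (-0.113994, -1.140066), (dp/dtau, dq/dtau) = (-0.383865, -0.433695); Gamma_ppp = -0.524491, Gamma_ppq = 0.000000, Gamma_pqq = 0.506838, Gamma_qpp = 0.000000, Gamma_qpq = -0.661249, Gamma_qqq = 0.000000; k4 = (-0.383865, -0.433695, -0.018047, 0.220170)
  Y <- Y + (h/6)(k1 + 2k2 + 2k3 + k4): p = -0.1140, q = -1.1401, dp/dtau = -0.3839, dq/dtau = -0.4337
step 4:
  k1: at (p, q) = (-0.114000, -1.140065), (dp/dtau, dq/dtau) = (-0.383860, -0.433698); Gamma_ppp = -0.524492, Gamma_ppq = 0.000000, Gamma_pqq = 0.506842, Gamma_qpp = 0.000000, Gamma_qpq = -0.661253, Gamma_qqq = 0.000000; k1 = (-0.383860, -0.433698, -0.018051, 0.220170)
  k2: at (p, q) = (-0.133194, -1.161750), (dp/dtau, dq/dtau) = (-0.384763, -0.422690); Gamma_ppp = -0.529427, Gamma_ppq = 0.000000, Gamma_pqq = 0.518201, Gamma_qpp = 0.000000, Gamma_qpq = -0.672452, Gamma_qqq = 0.000000; k2 = (-0.384763, -0.422690, -0.014208, 0.218729)
  k3: at (p, q) = (-0.133239, -1.161199), (dp/dtau, dq/dtau) = (-0.384571, -0.422762); Gamma_ppp = -0.529438, Gamma_ppq = 0.000000, Gamma_pqq = 0.518228, Gamma_qpp = 0.000000, Gamma_qpq = -0.672477, Gamma_qqq = 0.000000; k3 = (-0.384571, -0.422762, -0.014321, 0.218665)
  k4: at (p, q) = (-0.152458, -1.182341), (dp/dtau, dq/dtau) = (-0.385292, -0.411832); Gamma_ppp = -0.533873, Gamma_ppq = 0.000000, Gamma_pqq = 0.529422, Gamma_qpp = 0.000000, Gamma_qpq = -0.683154, Gamma_qqq = 0.000000; k4 = (-0.385292, -0.411832, -0.010539, 0.216800)
  Y <- Y + (h/6)(k1 + 2k2 + 2k3 + k4): p = -0.1525, q = -1.1823, dp/dtau = -0.3853, dq/dtau = -0.4118
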